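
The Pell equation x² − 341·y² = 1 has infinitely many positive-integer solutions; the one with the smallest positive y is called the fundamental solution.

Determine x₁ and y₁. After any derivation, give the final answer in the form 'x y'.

d=341: √d = [18; 2,6,1,8,2,…,6,2,36] (ℓ=14, even), read p_13/q_13
i=0: a=18 ⇒ p=18, q=1
i=1: a=2 ⇒ p=37, q=2
i=2: a=6 ⇒ p=240, q=13
…
i=5: a=2 ⇒ p=5189, q=281
i=6: a=1 ⇒ p=7645, q=414
…
i=9: a=2 ⇒ p=76727, q=4155
i=10: a=8 ⇒ p=641940, q=34763
…
i=12: a=6 ⇒ p=4953942, q=268271
i=13: a=2 ⇒ p=10626551, q=575460
(x₁, y₁) = (10626551, 575460);  10626551² − 341·575460² = 1 ✓

10626551 575460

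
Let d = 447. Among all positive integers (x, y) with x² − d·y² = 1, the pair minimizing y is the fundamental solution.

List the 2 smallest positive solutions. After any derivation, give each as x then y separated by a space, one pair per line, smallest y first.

148 7
43807 2072

d=447: √d = [21; 7,42] (ℓ=2, even), read p_1/q_1
a_0=21:  p_0=21·1+0=21,  q_0=21·0+1=1
a_1=7:  p_1=7·21+1=148,  q_1=7·1+0=7
fundamental: x₁=148, y₁=7  (since 21904 − 447·49 = 1)
(x_2, y_2) = (148·148 + 447·7·7, 148·7 + 7·148) = (43807, 2072)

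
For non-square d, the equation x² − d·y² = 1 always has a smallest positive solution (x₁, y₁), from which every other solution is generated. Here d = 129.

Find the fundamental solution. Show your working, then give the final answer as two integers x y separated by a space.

16855 1484

√129 → a₀=11, period (2,1,3,1,6,1,3,1,2,22); ℓ=10 even so k=9
k=0  a_k=11  p_k/q_k = 11/1
…
k=2  a_k=1  p_k/q_k = 34/3
…
k=5  a_k=6  p_k/q_k = 1079/95
…
k=8  a_k=1  p_k/q_k = 6031/531
k=9  a_k=2  p_k/q_k = 16855/1484
fundamental: x₁=16855, y₁=1484  (since 284091025 − 129·2202256 = 1)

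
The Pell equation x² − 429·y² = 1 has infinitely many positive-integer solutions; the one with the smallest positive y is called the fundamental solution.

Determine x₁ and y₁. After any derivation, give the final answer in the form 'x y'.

1524095 73584

[20; 1,2,2,9,1,12,1,9,2,2,1,40] for √429; ℓ=12 ⇒ convergent index 11
i=0: a=20 ⇒ p=20, q=1
…
i=2: a=2 ⇒ p=62, q=3
i=3: a=2 ⇒ p=145, q=7
…
i=5: a=1 ⇒ p=1512, q=73
i=6: a=12 ⇒ p=19511, q=942
i=7: a=1 ⇒ p=21023, q=1015
i=8: a=9 ⇒ p=208718, q=10077
i=9: a=2 ⇒ p=438459, q=21169
i=10: a=2 ⇒ p=1085636, q=52415
i=11: a=1 ⇒ p=1524095, q=73584
fundamental: x₁=1524095, y₁=73584  (since 2322865569025 − 429·5414605056 = 1)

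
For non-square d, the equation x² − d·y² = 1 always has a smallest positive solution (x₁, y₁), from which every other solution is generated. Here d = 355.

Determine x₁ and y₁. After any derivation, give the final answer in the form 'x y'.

954809 50676

√355 = [18; 1,5,3,3,1,6,1,3,3,5,1,36, …], period ℓ=12 (even) → k=11
a_0=18:  p_0=18·1+0=18,  q_0=18·0+1=1
a_1=1:  p_1=1·18+1=19,  q_1=1·1+0=1
…
a_9=3:  p_9=3·46463+12002=151391,  q_9=3·2466+637=8035
a_10=5:  p_10=5·151391+46463=803418,  q_10=5·8035+2466=42641
a_11=1:  p_11=1·803418+151391=954809,  q_11=1·42641+8035=50676
fundamental: x₁=954809, y₁=50676  (since 911660226481 − 355·2568056976 = 1)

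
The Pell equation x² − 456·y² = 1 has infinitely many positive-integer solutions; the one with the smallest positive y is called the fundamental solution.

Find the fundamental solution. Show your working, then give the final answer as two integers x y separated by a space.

√456 = [21; 2,1,4,1,2,42, …], period ℓ=6 (even) → k=5
i=0: a=21 ⇒ p=21, q=1
…
i=4: a=1 ⇒ p=363, q=17
i=5: a=2 ⇒ p=1025, q=48
(x₁, y₁) = (1025, 48);  1025² − 456·48² = 1 ✓

1025 48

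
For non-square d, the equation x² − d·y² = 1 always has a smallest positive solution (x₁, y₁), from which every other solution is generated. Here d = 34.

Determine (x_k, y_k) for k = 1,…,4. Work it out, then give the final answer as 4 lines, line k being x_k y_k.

√34 → a₀=5, period (1,4,1,10); ℓ=4 even so k=3
a_0=5:  p_0=5·1+0=5,  q_0=5·0+1=1
a_1=1:  p_1=1·5+1=6,  q_1=1·1+0=1
a_2=4:  p_2=4·6+5=29,  q_2=4·1+1=5
a_3=1:  p_3=1·29+6=35,  q_3=1·5+1=6
fundamental: x₁=35, y₁=6  (since 1225 − 34·36 = 1)
k=2:  x_2 = 35·35+34·6·6 = 2449,  y_2 = 35·6+6·35 = 420
k=3:  x_3 = 35·2449+34·6·420 = 171395,  y_3 = 35·420+6·2449 = 29394
k=4:  x_4 = 35·171395+34·6·29394 = 11995201,  y_4 = 35·29394+6·171395 = 2057160

35 6
2449 420
171395 29394
11995201 2057160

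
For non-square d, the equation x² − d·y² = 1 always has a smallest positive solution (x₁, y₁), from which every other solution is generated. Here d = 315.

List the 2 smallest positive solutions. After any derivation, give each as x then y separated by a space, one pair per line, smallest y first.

71 4
10081 568

√315 → a₀=17, period (1,2,1,34); ℓ=4 even so k=3
k=0  a_k=17  p_k/q_k = 17/1
…
k=2  a_k=2  p_k/q_k = 53/3
k=3  a_k=1  p_k/q_k = 71/4
→ (71, 4).  Check: 71²=5041, 315·4²=5040, difference 1.
n=2: (71,4)∘(71,4) = (71·71+315·4·4, 71·4+4·71) = (10081,568)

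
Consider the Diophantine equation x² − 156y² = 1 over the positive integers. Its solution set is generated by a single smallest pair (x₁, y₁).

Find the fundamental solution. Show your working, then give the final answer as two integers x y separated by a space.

25 2

√156 → a₀=12, period (2,24); ℓ=2 even so k=1
k=0  a_k=12  p_k/q_k = 12/1
k=1  a_k=2  p_k/q_k = 25/2
(x₁, y₁) = (25, 2);  25² − 156·2² = 1 ✓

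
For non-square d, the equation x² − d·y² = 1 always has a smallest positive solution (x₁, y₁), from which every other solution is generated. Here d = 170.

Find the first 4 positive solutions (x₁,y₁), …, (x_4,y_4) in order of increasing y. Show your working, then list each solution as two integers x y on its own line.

√170 → a₀=13, period (26); ℓ=1 odd so k=1
i=0: a=13 ⇒ p=13, q=1
i=1: a=26 ⇒ p=339, q=26
fundamental: x₁=339, y₁=26  (since 114921 − 170·676 = 1)
k=2:  x_2 = 339·339+170·26·26 = 229841,  y_2 = 339·26+26·339 = 17628
k=3:  x_3 = 339·229841+170·26·17628 = 155831859,  y_3 = 339·17628+26·229841 = 11951758
k=4:  x_4 = 339·155831859+170·26·11951758 = 105653770561,  y_4 = 339·11951758+26·155831859 = 8103274296

339 26
229841 17628
155831859 11951758
105653770561 8103274296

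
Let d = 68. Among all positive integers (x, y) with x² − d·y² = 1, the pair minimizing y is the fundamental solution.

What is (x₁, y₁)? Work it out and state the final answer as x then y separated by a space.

√68 = [8; 4,16, …], period ℓ=2 (even) → k=1
step 0: (8, 1)  from 8·(1,0) + (0,1)
step 1: (33, 4)  from 4·(8,1) + (1,0)
(x₁, y₁) = (33, 4);  33² − 68·4² = 1 ✓

33 4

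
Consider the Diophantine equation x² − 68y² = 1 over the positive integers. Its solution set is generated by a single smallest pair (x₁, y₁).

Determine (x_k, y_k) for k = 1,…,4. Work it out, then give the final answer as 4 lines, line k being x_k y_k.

33 4
2177 264
143649 17420
9478657 1149456

d=68: √d = [8; 4,16] (ℓ=2, even), read p_1/q_1
step 0: (8, 1)  from 8·(1,0) + (0,1)
step 1: (33, 4)  from 4·(8,1) + (1,0)
fundamental: x₁=33, y₁=4  (since 1089 − 68·16 = 1)
k=2:  x_2 = 33·33+68·4·4 = 2177,  y_2 = 33·4+4·33 = 264
k=3:  x_3 = 33·2177+68·4·264 = 143649,  y_3 = 33·264+4·2177 = 17420
k=4:  x_4 = 33·143649+68·4·17420 = 9478657,  y_4 = 33·17420+4·143649 = 1149456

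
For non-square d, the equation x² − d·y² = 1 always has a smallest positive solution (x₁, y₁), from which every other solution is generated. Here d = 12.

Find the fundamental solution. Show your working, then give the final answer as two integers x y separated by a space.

7 2

√12 → a₀=3, period (2,6); ℓ=2 even so k=1
k=0  a_k=3  p_k/q_k = 3/1
k=1  a_k=2  p_k/q_k = 7/2
(x₁, y₁) = (7, 2);  7² − 12·2² = 1 ✓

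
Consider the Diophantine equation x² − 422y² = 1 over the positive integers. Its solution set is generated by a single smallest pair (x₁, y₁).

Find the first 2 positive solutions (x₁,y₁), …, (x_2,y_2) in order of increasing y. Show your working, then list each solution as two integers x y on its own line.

[20; 1,1,5,2,1,…,1,1,40] for √422; ℓ=14 ⇒ convergent index 13
k=0  a_k=20  p_k/q_k = 20/1
k=1  a_k=1  p_k/q_k = 21/1
k=2  a_k=1  p_k/q_k = 41/2
k=3  a_k=5  p_k/q_k = 226/11
k=4  a_k=2  p_k/q_k = 493/24
k=5  a_k=1  p_k/q_k = 719/35
k=6  a_k=3  p_k/q_k = 2650/129
k=7  a_k=20  p_k/q_k = 53719/2615
…
k=9  a_k=1  p_k/q_k = 217526/10589
k=10  a_k=2  p_k/q_k = 598859/29152
…
k=12  a_k=1  p_k/q_k = 3810680/185501
k=13  a_k=1  p_k/q_k = 7022501/341850
fundamental: x₁=7022501, y₁=341850  (since 49315520295001 − 422·116861422500 = 1)
n=2: (7022501,341850)∘(7022501,341850) = (7022501·7022501+422·341850·341850, 7022501·341850+341850·7022501) = (98631040590001,4801283933700)

7022501 341850
98631040590001 4801283933700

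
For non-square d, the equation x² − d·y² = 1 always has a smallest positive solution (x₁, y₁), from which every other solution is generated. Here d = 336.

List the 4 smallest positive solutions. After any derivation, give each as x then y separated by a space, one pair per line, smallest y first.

√336 → a₀=18, period (3,36); ℓ=2 even so k=1
step 0: (18, 1)  from 18·(1,0) + (0,1)
step 1: (55, 3)  from 3·(18,1) + (1,0)
fundamental: x₁=55, y₁=3  (since 3025 − 336·9 = 1)
(55+3√336)^2 = 6049 + 330√336
(55+3√336)^3 = 665335 + 36297√336
(55+3√336)^4 = 73180801 + 3992340√336

55 3
6049 330
665335 36297
73180801 3992340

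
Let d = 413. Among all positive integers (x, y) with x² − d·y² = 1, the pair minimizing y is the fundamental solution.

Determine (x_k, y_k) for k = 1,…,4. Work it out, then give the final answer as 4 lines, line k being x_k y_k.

√413 → a₀=20, period (3,9,1,4,1,9,3,40); ℓ=8 even so k=7
k=0  a_k=20  p_k/q_k = 20/1
…
k=2  a_k=9  p_k/q_k = 569/28
k=3  a_k=1  p_k/q_k = 630/31
…
k=6  a_k=9  p_k/q_k = 36560/1799
k=7  a_k=3  p_k/q_k = 113399/5580
→ (113399, 5580).  Check: 113399²=12859333201, 413·5580²=12859333200, difference 1.
(113399+5580√413)^2 = 25718666401 + 1265532840√413
(113399+5580√413)^3 = 5832942102300599 + 287020317040740√413
(113399+5580√413)^4 = 1322899602891852585601 + 65095633862940217680√413

113399 5580
25718666401 1265532840
5832942102300599 287020317040740
1322899602891852585601 65095633862940217680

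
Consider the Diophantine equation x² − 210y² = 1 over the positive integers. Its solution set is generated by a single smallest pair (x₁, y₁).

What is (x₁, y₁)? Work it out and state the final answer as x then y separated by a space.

d=210: √d = [14; 2,28] (ℓ=2, even), read p_1/q_1
k=0  a_k=14  p_k/q_k = 14/1
k=1  a_k=2  p_k/q_k = 29/2
fundamental: x₁=29, y₁=2  (since 841 − 210·4 = 1)

29 2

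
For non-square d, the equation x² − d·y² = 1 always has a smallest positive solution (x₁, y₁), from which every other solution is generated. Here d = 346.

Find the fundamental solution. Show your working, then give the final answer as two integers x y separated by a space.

17299 930

[18; 1,1,1,1,36] for √346; ℓ=5 ⇒ convergent index 9
i=0: a=18 ⇒ p=18, q=1
…
i=5: a=36 ⇒ p=3404, q=183
…
i=8: a=1 ⇒ p=10398, q=559
i=9: a=1 ⇒ p=17299, q=930
fundamental: x₁=17299, y₁=930  (since 299255401 − 346·864900 = 1)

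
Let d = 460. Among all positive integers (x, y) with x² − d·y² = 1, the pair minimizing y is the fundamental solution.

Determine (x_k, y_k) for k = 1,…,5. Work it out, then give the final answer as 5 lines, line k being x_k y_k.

√460 = [21; 2,4,3,1,2,10,2,1,3,4,2,42, …], period ℓ=12 (even) → k=11
i=0: a=21 ⇒ p=21, q=1
…
i=3: a=3 ⇒ p=622, q=29
i=4: a=1 ⇒ p=815, q=38
i=5: a=2 ⇒ p=2252, q=105
i=6: a=10 ⇒ p=23335, q=1088
…
i=10: a=4 ⇒ p=1135029, q=52921
i=11: a=2 ⇒ p=2535751, q=118230
fundamental: x₁=2535751, y₁=118230  (since 6430033134001 − 460·13978332900 = 1)
n=2: (2535751,118230)∘(2535751,118230) = (2535751·2535751+460·118230·118230, 2535751·118230+118230·2535751) = (12860066268001,599603681460)
n=3: (12860066268001,599603681460)∘(2535751,118230) = (2535751·12860066268001+460·118230·599603681460, 2535751·599603681460+118230·12860066268001) = (65219851798297071751,3040891269731634690)
n=4: (65219851798297071751,3040891269731634690)∘(2535751,118230) = (2535751·65219851798297071751+460·118230·3040891269731634690, 2535751·3040891269731634690+118230·65219851798297071751) = (330762608834754335913072001,15421886156225925189922920)
n=5: (330762608834754335913072001,15421886156225925189922920)∘(2535751,118230) = (2535751·330762608834754335913072001+460·118230·15421886156225925189922920, 2535751·15421886156225925189922920+118230·330762608834754335913072001) = (1677463232230609064240018182143751,78212126485069051161274736991150)

2535751 118230
12860066268001 599603681460
65219851798297071751 3040891269731634690
330762608834754335913072001 15421886156225925189922920
1677463232230609064240018182143751 78212126485069051161274736991150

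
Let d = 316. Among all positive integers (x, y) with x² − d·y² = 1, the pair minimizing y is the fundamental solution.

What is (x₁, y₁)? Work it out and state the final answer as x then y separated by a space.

12799 720

d=316: √d = [17; 1,3,2,8,2,3,1,34] (ℓ=8, even), read p_7/q_7
step 0: (17, 1)  from 17·(1,0) + (0,1)
step 1: (18, 1)  from 1·(17,1) + (1,0)
step 2: (71, 4)  from 3·(18,1) + (17,1)
step 3: (160, 9)  from 2·(71,4) + (18,1)
step 4: (1351, 76)  from 8·(160,9) + (71,4)
…
step 6: (9937, 559)  from 3·(2862,161) + (1351,76)
step 7: (12799, 720)  from 1·(9937,559) + (2862,161)
fundamental: x₁=12799, y₁=720  (since 163814401 − 316·518400 = 1)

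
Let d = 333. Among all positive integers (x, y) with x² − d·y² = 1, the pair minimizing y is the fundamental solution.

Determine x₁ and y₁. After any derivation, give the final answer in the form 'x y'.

73 4

√333 = [18; 4,36, …], period ℓ=2 (even) → k=1
i=0: a=18 ⇒ p=18, q=1
i=1: a=4 ⇒ p=73, q=4
→ (73, 4).  Check: 73²=5329, 333·4²=5328, difference 1.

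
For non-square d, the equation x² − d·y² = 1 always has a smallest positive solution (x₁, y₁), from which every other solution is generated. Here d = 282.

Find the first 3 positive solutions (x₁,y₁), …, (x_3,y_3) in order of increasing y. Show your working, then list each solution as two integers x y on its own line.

2351 140
11054401 658280
51977791151 3095232420

d=282: √d = [16; 1,3,1,4,1,3,1,32] (ℓ=8, even), read p_7/q_7
k=0  a_k=16  p_k/q_k = 16/1
k=1  a_k=1  p_k/q_k = 17/1
k=2  a_k=3  p_k/q_k = 67/4
k=3  a_k=1  p_k/q_k = 84/5
k=4  a_k=4  p_k/q_k = 403/24
…
k=6  a_k=3  p_k/q_k = 1864/111
k=7  a_k=1  p_k/q_k = 2351/140
→ (2351, 140).  Check: 2351²=5527201, 282·140²=5527200, difference 1.
n=2: (2351,140)∘(2351,140) = (2351·2351+282·140·140, 2351·140+140·2351) = (11054401,658280)
n=3: (11054401,658280)∘(2351,140) = (2351·11054401+282·140·658280, 2351·658280+140·11054401) = (51977791151,3095232420)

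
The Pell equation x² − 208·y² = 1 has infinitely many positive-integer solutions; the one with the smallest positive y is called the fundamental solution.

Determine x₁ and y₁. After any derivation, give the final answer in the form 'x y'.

d=208: √d = [14; 2,2,1,2,2,28] (ℓ=6, even), read p_5/q_5
k=0  a_k=14  p_k/q_k = 14/1
…
k=2  a_k=2  p_k/q_k = 72/5
k=3  a_k=1  p_k/q_k = 101/7
k=4  a_k=2  p_k/q_k = 274/19
k=5  a_k=2  p_k/q_k = 649/45
→ (649, 45).  Check: 649²=421201, 208·45²=421200, difference 1.

649 45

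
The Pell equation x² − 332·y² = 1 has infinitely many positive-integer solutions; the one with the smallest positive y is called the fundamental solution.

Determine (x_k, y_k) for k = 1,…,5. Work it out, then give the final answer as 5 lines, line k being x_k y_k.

[18; 4,1,1,8,1,1,4,36] for √332; ℓ=8 ⇒ convergent index 7
step 0: (18, 1)  from 18·(1,0) + (0,1)
…
step 5: (1567, 86)  from 1·(1403,77) + (164,9)
step 6: (2970, 163)  from 1·(1567,86) + (1403,77)
step 7: (13447, 738)  from 4·(2970,163) + (1567,86)
(x₁, y₁) = (13447, 738);  13447² − 332·738² = 1 ✓
k=2:  x_2 = 13447·13447+332·738·738 = 361643617,  y_2 = 13447·738+738·13447 = 19847772
k=3:  x_3 = 13447·361643617+332·738·19847772 = 9726043422151,  y_3 = 13447·19847772+738·361643617 = 533785979430
k=4:  x_4 = 13447·9726043422151+332·738·533785979430 = 261572211433685377,  y_4 = 13447·533785979430+738·9726043422151 = 14355640110942648
k=5:  x_5 = 13447·261572211433685377+332·738·14355640110942648 = 7034723044571491106887,  y_5 = 13447·14355640110942648+738·261572211433685377 = 386080584609905595882

13447 738
361643617 19847772
9726043422151 533785979430
261572211433685377 14355640110942648
7034723044571491106887 386080584609905595882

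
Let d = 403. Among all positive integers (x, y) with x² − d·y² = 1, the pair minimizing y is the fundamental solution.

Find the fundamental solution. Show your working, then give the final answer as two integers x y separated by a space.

√403 = [20; 13,2,1,3,1,3,1,2,13,40, …], period ℓ=10 (even) → k=9
a_0=20:  p_0=20·1+0=20,  q_0=20·0+1=1
…
a_2=2:  p_2=2·261+20=542,  q_2=2·13+1=27
a_3=1:  p_3=1·542+261=803,  q_3=1·27+13=40
a_4=3:  p_4=3·803+542=2951,  q_4=3·40+27=147
…
a_7=1:  p_7=1·14213+3754=17967,  q_7=1·708+187=895
a_8=2:  p_8=2·17967+14213=50147,  q_8=2·895+708=2498
a_9=13:  p_9=13·50147+17967=669878,  q_9=13·2498+895=33369
(x₁, y₁) = (669878, 33369);  669878² − 403·33369² = 1 ✓

669878 33369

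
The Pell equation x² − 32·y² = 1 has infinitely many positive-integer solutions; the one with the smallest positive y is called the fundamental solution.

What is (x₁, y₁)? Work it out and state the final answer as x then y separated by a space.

17 3

√32 → a₀=5, period (1,1,1,10); ℓ=4 even so k=3
step 0: (5, 1)  from 5·(1,0) + (0,1)
step 1: (6, 1)  from 1·(5,1) + (1,0)
step 2: (11, 2)  from 1·(6,1) + (5,1)
step 3: (17, 3)  from 1·(11,2) + (6,1)
fundamental: x₁=17, y₁=3  (since 289 − 32·9 = 1)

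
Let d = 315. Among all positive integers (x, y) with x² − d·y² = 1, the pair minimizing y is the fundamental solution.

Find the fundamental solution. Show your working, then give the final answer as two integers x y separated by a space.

71 4

√315 = [17; 1,2,1,34, …], period ℓ=4 (even) → k=3
step 0: (17, 1)  from 17·(1,0) + (0,1)
step 1: (18, 1)  from 1·(17,1) + (1,0)
step 2: (53, 3)  from 2·(18,1) + (17,1)
step 3: (71, 4)  from 1·(53,3) + (18,1)
→ (71, 4).  Check: 71²=5041, 315·4²=5040, difference 1.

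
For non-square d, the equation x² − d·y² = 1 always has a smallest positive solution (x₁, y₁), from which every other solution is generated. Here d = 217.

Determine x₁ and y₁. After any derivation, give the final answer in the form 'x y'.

3844063 260952

[14; 1,2,1,2,1,…,2,1,28] for √217; ℓ=16 ⇒ convergent index 15
k=0  a_k=14  p_k/q_k = 14/1
…
k=3  a_k=1  p_k/q_k = 59/4
…
k=5  a_k=1  p_k/q_k = 221/15
k=6  a_k=1  p_k/q_k = 383/26
k=7  a_k=9  p_k/q_k = 3668/249
k=8  a_k=4  p_k/q_k = 15055/1022
k=9  a_k=9  p_k/q_k = 139163/9447
k=10  a_k=1  p_k/q_k = 154218/10469
…
k=12  a_k=2  p_k/q_k = 740980/50301
…
k=14  a_k=2  p_k/q_k = 2809702/190735
k=15  a_k=1  p_k/q_k = 3844063/260952
(x₁, y₁) = (3844063, 260952);  3844063² − 217·260952² = 1 ✓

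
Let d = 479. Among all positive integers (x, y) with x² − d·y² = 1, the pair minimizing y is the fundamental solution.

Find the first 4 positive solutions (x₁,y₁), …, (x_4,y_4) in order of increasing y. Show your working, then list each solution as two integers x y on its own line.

√479 → a₀=21, period (1,7,1,3,2,21,2,3,1,7,1,42); ℓ=12 even so k=11
a_0=21:  p_0=21·1+0=21,  q_0=21·0+1=1
a_1=1:  p_1=1·21+1=22,  q_1=1·1+0=1
…
a_5=2:  p_5=2·766+197=1729,  q_5=2·35+9=79
a_6=21:  p_6=21·1729+766=37075,  q_6=21·79+35=1694
…
a_8=3:  p_8=3·75879+37075=264712,  q_8=3·3467+1694=12095
a_9=1:  p_9=1·264712+75879=340591,  q_9=1·12095+3467=15562
a_10=7:  p_10=7·340591+264712=2648849,  q_10=7·15562+12095=121029
a_11=1:  p_11=1·2648849+340591=2989440,  q_11=1·121029+15562=136591
(x₁, y₁) = (2989440, 136591);  2989440² − 479·136591² = 1 ✓
k=2:  x_2 = 2989440·2989440+479·136591·136591 = 17873503027199,  y_2 = 2989440·136591+136591·2989440 = 816661198080
k=3:  x_3 = 2989440·17873503027199+479·136591·816661198080 = 106863529779256567680,  y_3 = 2989440·816661198080+136591·17873503027199 = 4882719303976413809
k=4:  x_4 = 2989440·106863529779256567680+479·136591·4882719303976413809 = 638924220926583633867571201,  y_4 = 2989440·4882719303976413809+136591·106863529779256567680 = 29193192792157684333155840

2989440 136591
17873503027199 816661198080
106863529779256567680 4882719303976413809
638924220926583633867571201 29193192792157684333155840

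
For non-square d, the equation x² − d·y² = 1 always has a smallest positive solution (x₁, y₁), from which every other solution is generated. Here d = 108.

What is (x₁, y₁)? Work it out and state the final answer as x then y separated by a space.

[10; 2,1,1,4,1,1,2,20] for √108; ℓ=8 ⇒ convergent index 7
step 0: (10, 1)  from 10·(1,0) + (0,1)
step 1: (21, 2)  from 2·(10,1) + (1,0)
step 2: (31, 3)  from 1·(21,2) + (10,1)
step 3: (52, 5)  from 1·(31,3) + (21,2)
…
step 6: (530, 51)  from 1·(291,28) + (239,23)
step 7: (1351, 130)  from 2·(530,51) + (291,28)
→ (1351, 130).  Check: 1351²=1825201, 108·130²=1825200, difference 1.

1351 130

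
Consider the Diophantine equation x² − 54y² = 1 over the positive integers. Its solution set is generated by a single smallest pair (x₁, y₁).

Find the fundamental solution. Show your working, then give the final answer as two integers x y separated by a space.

485 66

√54 = [7; 2,1,6,1,2,14, …], period ℓ=6 (even) → k=5
a_0=7:  p_0=7·1+0=7,  q_0=7·0+1=1
…
a_2=1:  p_2=1·15+7=22,  q_2=1·2+1=3
a_3=6:  p_3=6·22+15=147,  q_3=6·3+2=20
a_4=1:  p_4=1·147+22=169,  q_4=1·20+3=23
a_5=2:  p_5=2·169+147=485,  q_5=2·23+20=66
(x₁, y₁) = (485, 66);  485² − 54·66² = 1 ✓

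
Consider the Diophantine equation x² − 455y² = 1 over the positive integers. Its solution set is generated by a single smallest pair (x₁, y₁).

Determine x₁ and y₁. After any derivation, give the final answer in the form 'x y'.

64 3

[21; 3,42] for √455; ℓ=2 ⇒ convergent index 1
a_0=21:  p_0=21·1+0=21,  q_0=21·0+1=1
a_1=3:  p_1=3·21+1=64,  q_1=3·1+0=3
→ (64, 3).  Check: 64²=4096, 455·3²=4095, difference 1.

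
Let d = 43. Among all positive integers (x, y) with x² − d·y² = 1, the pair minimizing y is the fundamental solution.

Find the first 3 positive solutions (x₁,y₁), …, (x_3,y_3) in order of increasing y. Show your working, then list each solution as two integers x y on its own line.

[6; 1,1,3,1,5,1,3,1,1,12] for √43; ℓ=10 ⇒ convergent index 9
step 0: (6, 1)  from 6·(1,0) + (0,1)
…
step 2: (13, 2)  from 1·(7,1) + (6,1)
step 3: (46, 7)  from 3·(13,2) + (7,1)
…
step 5: (341, 52)  from 5·(59,9) + (46,7)
…
step 7: (1541, 235)  from 3·(400,61) + (341,52)
step 8: (1941, 296)  from 1·(1541,235) + (400,61)
step 9: (3482, 531)  from 1·(1941,296) + (1541,235)
fundamental: x₁=3482, y₁=531  (since 12124324 − 43·281961 = 1)
(x_2, y_2) = (3482·3482 + 43·531·531, 3482·531 + 531·3482) = (24248647, 3697884)
(x_3, y_3) = (3482·24248647 + 43·531·3697884, 3482·3697884 + 531·24248647) = (168867574226, 25752063645)

3482 531
24248647 3697884
168867574226 25752063645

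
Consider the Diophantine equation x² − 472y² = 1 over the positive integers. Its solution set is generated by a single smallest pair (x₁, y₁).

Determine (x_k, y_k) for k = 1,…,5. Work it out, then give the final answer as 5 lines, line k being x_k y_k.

306917 14127
188396089777 8671632918
115643925371868101 5322943120573485
70986173286526887819457 3267403467465432958572
43573726693046301732396700037 2005643340042853631571511563

[21; 1,2,1,1,1,…,2,1,42] for √472; ℓ=14 ⇒ convergent index 13
a_0=21:  p_0=21·1+0=21,  q_0=21·0+1=1
a_1=1:  p_1=1·21+1=22,  q_1=1·1+0=1
…
a_3=1:  p_3=1·65+22=87,  q_3=1·3+1=4
a_4=1:  p_4=1·87+65=152,  q_4=1·4+3=7
a_5=1:  p_5=1·152+87=239,  q_5=1·7+4=11
…
a_8=4:  p_8=4·5779+1108=24224,  q_8=4·266+51=1115
…
a_12=2:  p_12=2·84230+54227=222687,  q_12=2·3877+2496=10250
a_13=1:  p_13=1·222687+84230=306917,  q_13=1·10250+3877=14127
→ (306917, 14127).  Check: 306917²=94198044889, 472·14127²=94198044888, difference 1.
(x_2, y_2) = (306917·306917 + 472·14127·14127, 306917·14127 + 14127·306917) = (188396089777, 8671632918)
(x_3, y_3) = (306917·188396089777 + 472·14127·8671632918, 306917·8671632918 + 14127·188396089777) = (115643925371868101, 5322943120573485)
(x_4, y_4) = (306917·115643925371868101 + 472·14127·5322943120573485, 306917·5322943120573485 + 14127·115643925371868101) = (70986173286526887819457, 3267403467465432958572)
(x_5, y_5) = (306917·70986173286526887819457 + 472·14127·3267403467465432958572, 306917·3267403467465432958572 + 14127·70986173286526887819457) = (43573726693046301732396700037, 2005643340042853631571511563)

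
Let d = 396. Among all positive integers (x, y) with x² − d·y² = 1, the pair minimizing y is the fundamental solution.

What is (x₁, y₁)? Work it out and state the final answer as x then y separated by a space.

d=396: √d = [19; 1,8,1,38] (ℓ=4, even), read p_3/q_3
i=0: a=19 ⇒ p=19, q=1
…
i=2: a=8 ⇒ p=179, q=9
i=3: a=1 ⇒ p=199, q=10
→ (199, 10).  Check: 199²=39601, 396·10²=39600, difference 1.

199 10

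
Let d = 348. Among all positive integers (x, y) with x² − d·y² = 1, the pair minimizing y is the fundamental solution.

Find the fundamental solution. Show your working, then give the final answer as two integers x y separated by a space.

√348 = [18; 1,1,1,8,1,1,1,36, …], period ℓ=8 (even) → k=7
k=0  a_k=18  p_k/q_k = 18/1
…
k=3  a_k=1  p_k/q_k = 56/3
…
k=5  a_k=1  p_k/q_k = 541/29
k=6  a_k=1  p_k/q_k = 1026/55
k=7  a_k=1  p_k/q_k = 1567/84
(x₁, y₁) = (1567, 84);  1567² − 348·84² = 1 ✓

1567 84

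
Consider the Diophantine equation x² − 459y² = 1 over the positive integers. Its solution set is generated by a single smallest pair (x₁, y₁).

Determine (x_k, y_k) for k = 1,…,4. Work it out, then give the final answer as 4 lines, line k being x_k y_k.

√459 → a₀=21, period (2,2,1,4,21,4,1,2,2,42); ℓ=10 even so k=9
k=0  a_k=21  p_k/q_k = 21/1
…
k=2  a_k=2  p_k/q_k = 107/5
k=3  a_k=1  p_k/q_k = 150/7
…
k=6  a_k=4  p_k/q_k = 60695/2833
…
k=8  a_k=2  p_k/q_k = 212079/9899
k=9  a_k=2  p_k/q_k = 499850/23331
→ (499850, 23331).  Check: 499850²=249850022500, 459·23331²=249850022499, difference 1.
(x_2, y_2) = (499850·499850 + 459·23331·23331, 499850·23331 + 23331·499850) = (499700044999, 23324000700)
(x_3, y_3) = (499850·499700044999 + 459·23331·23324000700, 499850·23324000700 + 23331·499700044999) = (499550134985000450, 23317003499766669)
(x_4, y_4) = (499850·499550134985000450 + 459·23331·23317003499766669, 499850·23317003499766669 + 23331·499550134985000450) = (499400269944005249820001, 23310008398693414998600)

499850 23331
499700044999 23324000700
499550134985000450 23317003499766669
499400269944005249820001 23310008398693414998600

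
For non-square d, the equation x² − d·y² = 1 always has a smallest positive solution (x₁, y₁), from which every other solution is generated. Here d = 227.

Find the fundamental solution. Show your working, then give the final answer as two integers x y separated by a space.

226 15

√227 → a₀=15, period (15,30); ℓ=2 even so k=1
i=0: a=15 ⇒ p=15, q=1
i=1: a=15 ⇒ p=226, q=15
fundamental: x₁=226, y₁=15  (since 51076 − 227·225 = 1)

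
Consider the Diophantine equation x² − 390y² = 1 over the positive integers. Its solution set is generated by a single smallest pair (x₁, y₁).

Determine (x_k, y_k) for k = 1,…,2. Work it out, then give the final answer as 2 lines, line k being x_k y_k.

79 4
12481 632

[19; 1,2,1,38] for √390; ℓ=4 ⇒ convergent index 3
step 0: (19, 1)  from 19·(1,0) + (0,1)
…
step 2: (59, 3)  from 2·(20,1) + (19,1)
step 3: (79, 4)  from 1·(59,3) + (20,1)
(x₁, y₁) = (79, 4);  79² − 390·4² = 1 ✓
k=2:  x_2 = 79·79+390·4·4 = 12481,  y_2 = 79·4+4·79 = 632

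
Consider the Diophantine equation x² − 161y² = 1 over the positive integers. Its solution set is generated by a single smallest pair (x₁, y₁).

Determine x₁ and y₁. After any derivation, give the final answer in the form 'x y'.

√161 → a₀=12, period (1,2,4,1,2,1,4,2,1,24); ℓ=10 even so k=9
k=0  a_k=12  p_k/q_k = 12/1
k=1  a_k=1  p_k/q_k = 13/1
k=2  a_k=2  p_k/q_k = 38/3
k=3  a_k=4  p_k/q_k = 165/13
k=4  a_k=1  p_k/q_k = 203/16
k=5  a_k=2  p_k/q_k = 571/45
k=6  a_k=1  p_k/q_k = 774/61
…
k=8  a_k=2  p_k/q_k = 8108/639
k=9  a_k=1  p_k/q_k = 11775/928
(x₁, y₁) = (11775, 928);  11775² − 161·928² = 1 ✓

11775 928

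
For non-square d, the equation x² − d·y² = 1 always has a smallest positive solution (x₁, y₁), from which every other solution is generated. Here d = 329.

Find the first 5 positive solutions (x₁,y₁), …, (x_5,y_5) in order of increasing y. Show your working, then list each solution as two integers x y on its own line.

2376415 131016
11294696504449 622696775280
53681772387237964255 2959571914453911384
255140338255224918953587201 14066342182173360946441440
1212638653869526969777790618564575 66854933113696055535160815363816

d=329: √d = [18; 7,4,2,1,1,4,1,1,2,4,7,36] (ℓ=12, even), read p_11/q_11
i=0: a=18 ⇒ p=18, q=1
…
i=8: a=1 ⇒ p=29366, q=1619
i=9: a=2 ⇒ p=74857, q=4127
i=10: a=4 ⇒ p=328794, q=18127
i=11: a=7 ⇒ p=2376415, q=131016
(x₁, y₁) = (2376415, 131016);  2376415² − 329·131016² = 1 ✓
k=2:  x_2 = 2376415·2376415+329·131016·131016 = 11294696504449,  y_2 = 2376415·131016+131016·2376415 = 622696775280
k=3:  x_3 = 2376415·11294696504449+329·131016·622696775280 = 53681772387237964255,  y_3 = 2376415·622696775280+131016·11294696504449 = 2959571914453911384
k=4:  x_4 = 2376415·53681772387237964255+329·131016·2959571914453911384 = 255140338255224918953587201,  y_4 = 2376415·2959571914453911384+131016·53681772387237964255 = 14066342182173360946441440
k=5:  x_5 = 2376415·255140338255224918953587201+329·131016·14066342182173360946441440 = 1212638653869526969777790618564575,  y_5 = 2376415·14066342182173360946441440+131016·255140338255224918953587201 = 66854933113696055535160815363816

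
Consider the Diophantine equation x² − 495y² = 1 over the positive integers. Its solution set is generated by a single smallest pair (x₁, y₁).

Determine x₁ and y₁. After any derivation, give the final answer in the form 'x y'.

[22; 4,44] for √495; ℓ=2 ⇒ convergent index 1
i=0: a=22 ⇒ p=22, q=1
i=1: a=4 ⇒ p=89, q=4
→ (89, 4).  Check: 89²=7921, 495·4²=7920, difference 1.

89 4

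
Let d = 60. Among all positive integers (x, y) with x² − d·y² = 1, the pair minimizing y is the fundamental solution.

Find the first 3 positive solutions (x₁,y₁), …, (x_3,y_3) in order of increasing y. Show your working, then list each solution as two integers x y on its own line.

31 4
1921 248
119071 15372

d=60: √d = [7; 1,2,1,14] (ℓ=4, even), read p_3/q_3
a_0=7:  p_0=7·1+0=7,  q_0=7·0+1=1
a_1=1:  p_1=1·7+1=8,  q_1=1·1+0=1
a_2=2:  p_2=2·8+7=23,  q_2=2·1+1=3
a_3=1:  p_3=1·23+8=31,  q_3=1·3+1=4
(x₁, y₁) = (31, 4);  31² − 60·4² = 1 ✓
n=2: (31,4)∘(31,4) = (31·31+60·4·4, 31·4+4·31) = (1921,248)
n=3: (1921,248)∘(31,4) = (31·1921+60·4·248, 31·248+4·1921) = (119071,15372)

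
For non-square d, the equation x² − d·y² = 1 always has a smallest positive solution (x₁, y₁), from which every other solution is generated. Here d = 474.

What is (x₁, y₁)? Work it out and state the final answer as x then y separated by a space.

√474 → a₀=21, period (1,3,2,1,1,…,3,1,42); ℓ=14 even so k=13
k=0  a_k=21  p_k/q_k = 21/1
k=1  a_k=1  p_k/q_k = 22/1
k=2  a_k=3  p_k/q_k = 87/4
…
k=5  a_k=1  p_k/q_k = 479/22
k=6  a_k=1  p_k/q_k = 762/35
k=7  a_k=6  p_k/q_k = 5051/232
k=8  a_k=1  p_k/q_k = 5813/267
…
k=10  a_k=1  p_k/q_k = 16677/766
k=11  a_k=2  p_k/q_k = 44218/2031
k=12  a_k=3  p_k/q_k = 149331/6859
k=13  a_k=1  p_k/q_k = 193549/8890
(x₁, y₁) = (193549, 8890);  193549² − 474·8890² = 1 ✓

193549 8890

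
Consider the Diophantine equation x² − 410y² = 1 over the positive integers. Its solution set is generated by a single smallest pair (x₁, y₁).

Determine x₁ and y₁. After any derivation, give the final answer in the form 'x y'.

81 4

√410 → a₀=20, period (4,40); ℓ=2 even so k=1
k=0  a_k=20  p_k/q_k = 20/1
k=1  a_k=4  p_k/q_k = 81/4
(x₁, y₁) = (81, 4);  81² − 410·4² = 1 ✓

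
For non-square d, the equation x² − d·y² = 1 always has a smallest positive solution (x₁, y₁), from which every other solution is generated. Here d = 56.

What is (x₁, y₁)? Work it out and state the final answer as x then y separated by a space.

15 2

d=56: √d = [7; 2,14] (ℓ=2, even), read p_1/q_1
k=0  a_k=7  p_k/q_k = 7/1
k=1  a_k=2  p_k/q_k = 15/2
→ (15, 2).  Check: 15²=225, 56·2²=224, difference 1.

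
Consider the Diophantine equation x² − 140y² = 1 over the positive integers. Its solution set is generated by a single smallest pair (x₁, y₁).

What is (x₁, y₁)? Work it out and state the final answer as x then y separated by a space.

71 6

√140 = [11; 1,4,1,22, …], period ℓ=4 (even) → k=3
step 0: (11, 1)  from 11·(1,0) + (0,1)
…
step 2: (59, 5)  from 4·(12,1) + (11,1)
step 3: (71, 6)  from 1·(59,5) + (12,1)
fundamental: x₁=71, y₁=6  (since 5041 − 140·36 = 1)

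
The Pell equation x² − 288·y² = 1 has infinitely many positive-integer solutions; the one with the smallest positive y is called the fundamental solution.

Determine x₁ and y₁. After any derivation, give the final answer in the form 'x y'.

√288 → a₀=16, period (1,32); ℓ=2 even so k=1
a_0=16:  p_0=16·1+0=16,  q_0=16·0+1=1
a_1=1:  p_1=1·16+1=17,  q_1=1·1+0=1
→ (17, 1).  Check: 17²=289, 288·1²=288, difference 1.

17 1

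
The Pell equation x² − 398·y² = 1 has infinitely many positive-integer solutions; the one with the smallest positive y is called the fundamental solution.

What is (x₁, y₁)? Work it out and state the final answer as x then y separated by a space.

√398 = [19; 1,18,1,38, …], period ℓ=4 (even) → k=3
k=0  a_k=19  p_k/q_k = 19/1
k=1  a_k=1  p_k/q_k = 20/1
k=2  a_k=18  p_k/q_k = 379/19
k=3  a_k=1  p_k/q_k = 399/20
→ (399, 20).  Check: 399²=159201, 398·20²=159200, difference 1.

399 20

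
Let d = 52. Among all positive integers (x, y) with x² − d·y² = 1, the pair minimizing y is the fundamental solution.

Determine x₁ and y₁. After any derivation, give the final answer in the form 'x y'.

649 90

[7; 4,1,2,1,4,14] for √52; ℓ=6 ⇒ convergent index 5
step 0: (7, 1)  from 7·(1,0) + (0,1)
step 1: (29, 4)  from 4·(7,1) + (1,0)
step 2: (36, 5)  from 1·(29,4) + (7,1)
…
step 4: (137, 19)  from 1·(101,14) + (36,5)
step 5: (649, 90)  from 4·(137,19) + (101,14)
fundamental: x₁=649, y₁=90  (since 421201 − 52·8100 = 1)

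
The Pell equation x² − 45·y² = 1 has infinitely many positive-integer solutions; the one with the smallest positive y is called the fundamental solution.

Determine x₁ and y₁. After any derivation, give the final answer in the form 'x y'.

√45 → a₀=6, period (1,2,2,2,1,12); ℓ=6 even so k=5
a_0=6:  p_0=6·1+0=6,  q_0=6·0+1=1
…
a_2=2:  p_2=2·7+6=20,  q_2=2·1+1=3
a_3=2:  p_3=2·20+7=47,  q_3=2·3+1=7
a_4=2:  p_4=2·47+20=114,  q_4=2·7+3=17
a_5=1:  p_5=1·114+47=161,  q_5=1·17+7=24
(x₁, y₁) = (161, 24);  161² − 45·24² = 1 ✓

161 24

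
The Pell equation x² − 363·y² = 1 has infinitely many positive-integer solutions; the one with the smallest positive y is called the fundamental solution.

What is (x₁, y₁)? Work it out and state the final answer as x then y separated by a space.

d=363: √d = [19; 19,38] (ℓ=2, even), read p_1/q_1
i=0: a=19 ⇒ p=19, q=1
i=1: a=19 ⇒ p=362, q=19
(x₁, y₁) = (362, 19);  362² − 363·19² = 1 ✓

362 19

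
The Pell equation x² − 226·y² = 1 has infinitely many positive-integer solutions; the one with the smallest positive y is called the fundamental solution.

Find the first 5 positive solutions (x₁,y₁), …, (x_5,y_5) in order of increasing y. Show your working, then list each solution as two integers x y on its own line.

451 30
406801 27060
366934051 24408090
330974107201 22016070120
298538277761251 19858470840150

[15; 30] for √226; ℓ=1 ⇒ convergent index 1
k=0  a_k=15  p_k/q_k = 15/1
k=1  a_k=30  p_k/q_k = 451/30
→ (451, 30).  Check: 451²=203401, 226·30²=203400, difference 1.
(x_2, y_2) = (451·451 + 226·30·30, 451·30 + 30·451) = (406801, 27060)
(x_3, y_3) = (451·406801 + 226·30·27060, 451·27060 + 30·406801) = (366934051, 24408090)
(x_4, y_4) = (451·366934051 + 226·30·24408090, 451·24408090 + 30·366934051) = (330974107201, 22016070120)
(x_5, y_5) = (451·330974107201 + 226·30·22016070120, 451·22016070120 + 30·330974107201) = (298538277761251, 19858470840150)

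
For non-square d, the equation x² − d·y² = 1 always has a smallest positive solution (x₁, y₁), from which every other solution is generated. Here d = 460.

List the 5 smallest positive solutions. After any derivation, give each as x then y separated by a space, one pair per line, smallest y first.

2535751 118230
12860066268001 599603681460
65219851798297071751 3040891269731634690
330762608834754335913072001 15421886156225925189922920
1677463232230609064240018182143751 78212126485069051161274736991150

√460 = [21; 2,4,3,1,2,10,2,1,3,4,2,42, …], period ℓ=12 (even) → k=11
k=0  a_k=21  p_k/q_k = 21/1
k=1  a_k=2  p_k/q_k = 43/2
…
k=4  a_k=1  p_k/q_k = 815/38
k=5  a_k=2  p_k/q_k = 2252/105
k=6  a_k=10  p_k/q_k = 23335/1088
k=7  a_k=2  p_k/q_k = 48922/2281
k=8  a_k=1  p_k/q_k = 72257/3369
…
k=10  a_k=4  p_k/q_k = 1135029/52921
k=11  a_k=2  p_k/q_k = 2535751/118230
fundamental: x₁=2535751, y₁=118230  (since 6430033134001 − 460·13978332900 = 1)
(x_2, y_2) = (2535751·2535751 + 460·118230·118230, 2535751·118230 + 118230·2535751) = (12860066268001, 599603681460)
(x_3, y_3) = (2535751·12860066268001 + 460·118230·599603681460, 2535751·599603681460 + 118230·12860066268001) = (65219851798297071751, 3040891269731634690)
(x_4, y_4) = (2535751·65219851798297071751 + 460·118230·3040891269731634690, 2535751·3040891269731634690 + 118230·65219851798297071751) = (330762608834754335913072001, 15421886156225925189922920)
(x_5, y_5) = (2535751·330762608834754335913072001 + 460·118230·15421886156225925189922920, 2535751·15421886156225925189922920 + 118230·330762608834754335913072001) = (1677463232230609064240018182143751, 78212126485069051161274736991150)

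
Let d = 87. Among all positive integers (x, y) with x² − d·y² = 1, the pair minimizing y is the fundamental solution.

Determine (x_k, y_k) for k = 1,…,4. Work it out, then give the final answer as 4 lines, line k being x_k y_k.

d=87: √d = [9; 3,18] (ℓ=2, even), read p_1/q_1
step 0: (9, 1)  from 9·(1,0) + (0,1)
step 1: (28, 3)  from 3·(9,1) + (1,0)
→ (28, 3).  Check: 28²=784, 87·3²=783, difference 1.
k=2:  x_2 = 28·28+87·3·3 = 1567,  y_2 = 28·3+3·28 = 168
k=3:  x_3 = 28·1567+87·3·168 = 87724,  y_3 = 28·168+3·1567 = 9405
k=4:  x_4 = 28·87724+87·3·9405 = 4910977,  y_4 = 28·9405+3·87724 = 526512

28 3
1567 168
87724 9405
4910977 526512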